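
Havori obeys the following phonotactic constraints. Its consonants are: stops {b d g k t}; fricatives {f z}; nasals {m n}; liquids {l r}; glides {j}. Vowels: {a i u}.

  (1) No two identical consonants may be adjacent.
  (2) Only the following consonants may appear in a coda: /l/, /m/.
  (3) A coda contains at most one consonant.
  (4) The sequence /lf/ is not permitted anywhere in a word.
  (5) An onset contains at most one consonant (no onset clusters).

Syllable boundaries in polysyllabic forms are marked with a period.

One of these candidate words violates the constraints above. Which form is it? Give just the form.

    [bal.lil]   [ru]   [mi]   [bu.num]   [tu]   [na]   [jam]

[bal.lil]

[bal.lil] — violates constraint 1: adjacent identical consonants /ll/ → phonotactically illegal
[ru] — σ1 onset /r/, coda /∅/ ok → phonotactically legal
[mi] — σ1 onset /m/, coda /∅/ ok → phonotactically legal
[bu.num] — σ1 onset /b/, coda /∅/ ok; σ2 onset /n/, coda /m/ ok → phonotactically legal
[tu] — σ1 onset /t/, coda /∅/ ok → phonotactically legal
[na] — σ1 onset /n/, coda /∅/ ok → phonotactically legal
[jam] — σ1 onset /j/, coda /m/ ok → phonotactically legal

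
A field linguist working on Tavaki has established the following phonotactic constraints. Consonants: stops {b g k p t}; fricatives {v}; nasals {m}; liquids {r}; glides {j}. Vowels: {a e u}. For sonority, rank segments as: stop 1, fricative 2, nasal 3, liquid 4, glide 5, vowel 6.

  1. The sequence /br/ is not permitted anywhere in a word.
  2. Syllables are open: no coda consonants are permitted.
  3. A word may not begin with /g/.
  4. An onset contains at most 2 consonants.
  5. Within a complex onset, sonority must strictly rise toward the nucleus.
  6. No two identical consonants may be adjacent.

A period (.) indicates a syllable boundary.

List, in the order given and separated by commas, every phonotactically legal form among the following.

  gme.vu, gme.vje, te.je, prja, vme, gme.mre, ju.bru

gme.vu — violates constraint 3: word begins with /g/ → phonotactically illegal
gme.vje — violates constraint 3: word begins with /g/ → phonotactically illegal
te.je — σ1 onset /t/, coda /∅/ ok; σ2 onset /j/, coda /∅/ ok → phonotactically legal
prja — violates constraint 4: syllable 1 onset /prj/ has 3 consonants (> 2) → phonotactically illegal
vme — σ1 onset /vm/ (2→3 rises), coda /∅/ ok → phonotactically legal
gme.mre — violates constraint 3: word begins with /g/ → phonotactically illegal
ju.bru — violates constraint 1: contains banned sequence /br/ → phonotactically illegal

te.je, vme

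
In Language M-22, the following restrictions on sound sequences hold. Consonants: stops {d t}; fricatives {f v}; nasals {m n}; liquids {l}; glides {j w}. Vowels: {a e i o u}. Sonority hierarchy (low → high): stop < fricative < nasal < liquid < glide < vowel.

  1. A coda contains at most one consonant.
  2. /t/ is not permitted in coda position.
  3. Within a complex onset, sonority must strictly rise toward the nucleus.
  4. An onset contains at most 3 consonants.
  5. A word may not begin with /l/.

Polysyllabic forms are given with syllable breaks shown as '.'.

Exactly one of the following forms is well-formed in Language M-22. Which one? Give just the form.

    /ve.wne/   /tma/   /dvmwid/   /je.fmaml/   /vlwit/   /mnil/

/ve.wne/ — violates constraint 3: syllable 2 onset /wn/: /w/ (glide, 5) → /n/ (nasal, 3) does not rise → ill-formed
/tma/ — σ1 onset /tm/ (1→3 rises), coda /∅/ ok → well-formed
/dvmwid/ — violates constraint 4: syllable 1 onset /dvmw/ has 4 consonants (> 3) → ill-formed
/je.fmaml/ — violates constraint 1: syllable 2 coda /ml/ has 2 consonants (> 1) → ill-formed
/vlwit/ — violates constraint 2: syllable 1 coda contains /t/ → ill-formed
/mnil/ — violates constraint 3: syllable 1 onset /mn/: /m/ (nasal, 3) → /n/ (nasal, 3) does not rise → ill-formed

/tma/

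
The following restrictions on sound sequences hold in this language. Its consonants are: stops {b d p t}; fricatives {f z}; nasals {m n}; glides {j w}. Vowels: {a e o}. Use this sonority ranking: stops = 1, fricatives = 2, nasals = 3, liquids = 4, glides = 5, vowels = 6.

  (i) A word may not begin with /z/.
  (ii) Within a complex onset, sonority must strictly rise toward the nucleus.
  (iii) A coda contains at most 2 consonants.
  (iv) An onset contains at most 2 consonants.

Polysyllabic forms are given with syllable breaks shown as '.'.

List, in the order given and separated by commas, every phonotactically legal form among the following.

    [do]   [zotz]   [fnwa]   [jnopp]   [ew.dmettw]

[do] — σ1 onset /d/, coda /∅/ ok → phonotactically legal
[zotz] — violates constraint (i): word begins with /z/ → phonotactically illegal
[fnwa] — violates constraint (iv): syllable 1 onset /fnw/ has 3 consonants (> 2) → phonotactically illegal
[jnopp] — violates constraint (ii): syllable 1 onset /jn/: /j/ (glide, 5) → /n/ (nasal, 3) does not rise → phonotactically illegal
[ew.dmettw] — violates constraint (iii): syllable 2 coda /ttw/ has 3 consonants (> 2) → phonotactically illegal

[do]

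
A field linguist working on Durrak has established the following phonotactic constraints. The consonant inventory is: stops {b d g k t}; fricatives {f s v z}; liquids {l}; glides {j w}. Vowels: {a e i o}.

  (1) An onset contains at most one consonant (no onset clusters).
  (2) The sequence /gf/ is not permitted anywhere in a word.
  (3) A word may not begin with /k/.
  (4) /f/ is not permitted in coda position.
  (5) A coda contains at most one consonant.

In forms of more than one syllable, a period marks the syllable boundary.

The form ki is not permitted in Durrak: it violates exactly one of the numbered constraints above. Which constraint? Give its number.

3

ki: word begins with /k/.
This is a violation of constraint 3: "A word may not begin with /k/."
The remaining constraints (1, 2, 4, 5) are satisfied.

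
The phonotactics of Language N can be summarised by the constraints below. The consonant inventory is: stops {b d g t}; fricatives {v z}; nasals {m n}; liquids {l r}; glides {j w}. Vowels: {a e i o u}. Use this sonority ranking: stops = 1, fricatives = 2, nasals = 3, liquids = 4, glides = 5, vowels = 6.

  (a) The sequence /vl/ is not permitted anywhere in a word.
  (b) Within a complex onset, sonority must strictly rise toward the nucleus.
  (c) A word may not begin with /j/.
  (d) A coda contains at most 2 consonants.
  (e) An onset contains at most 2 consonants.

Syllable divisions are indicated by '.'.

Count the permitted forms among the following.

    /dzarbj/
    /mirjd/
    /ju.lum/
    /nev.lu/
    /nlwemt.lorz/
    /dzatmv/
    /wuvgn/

/dzarbj/ — violates constraint (d): syllable 1 coda /rbj/ has 3 consonants (> 2) → not permitted
/mirjd/ — violates constraint (d): syllable 1 coda /rjd/ has 3 consonants (> 2) → not permitted
/ju.lum/ — violates constraint (c): word begins with /j/ → not permitted
/nev.lu/ — violates constraint (a): contains banned sequence /vl/ → not permitted
/nlwemt.lorz/ — violates constraint (e): syllable 1 onset /nlw/ has 3 consonants (> 2) → not permitted
/dzatmv/ — violates constraint (d): syllable 1 coda /tmv/ has 3 consonants (> 2) → not permitted
/wuvgn/ — violates constraint (d): syllable 1 coda /vgn/ has 3 consonants (> 2) → not permitted
No form is permitted → 0.

0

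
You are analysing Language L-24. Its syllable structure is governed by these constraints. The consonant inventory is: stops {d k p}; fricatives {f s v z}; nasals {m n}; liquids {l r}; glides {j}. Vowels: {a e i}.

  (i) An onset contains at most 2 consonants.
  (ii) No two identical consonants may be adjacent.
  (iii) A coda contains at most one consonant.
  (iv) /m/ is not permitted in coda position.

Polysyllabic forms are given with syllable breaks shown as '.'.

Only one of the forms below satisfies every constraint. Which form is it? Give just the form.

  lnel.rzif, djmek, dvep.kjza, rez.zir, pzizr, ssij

lnel.rzif

lnel.rzif — σ1 onset /ln/ (2C), coda /l/ ok; σ2 onset /rz/ (2C), coda /f/ ok → phonotactically legal
djmek — violates constraint (i): syllable 1 onset /djm/ has 3 consonants (> 2) → phonotactically illegal
dvep.kjza — violates constraint (i): syllable 2 onset /kjz/ has 3 consonants (> 2) → phonotactically illegal
rez.zir — violates constraint (ii): adjacent identical consonants /zz/ → phonotactically illegal
pzizr — violates constraint (iii): syllable 1 coda /zr/ has 2 consonants (> 1) → phonotactically illegal
ssij — violates constraint (ii): adjacent identical consonants /ss/ → phonotactically illegal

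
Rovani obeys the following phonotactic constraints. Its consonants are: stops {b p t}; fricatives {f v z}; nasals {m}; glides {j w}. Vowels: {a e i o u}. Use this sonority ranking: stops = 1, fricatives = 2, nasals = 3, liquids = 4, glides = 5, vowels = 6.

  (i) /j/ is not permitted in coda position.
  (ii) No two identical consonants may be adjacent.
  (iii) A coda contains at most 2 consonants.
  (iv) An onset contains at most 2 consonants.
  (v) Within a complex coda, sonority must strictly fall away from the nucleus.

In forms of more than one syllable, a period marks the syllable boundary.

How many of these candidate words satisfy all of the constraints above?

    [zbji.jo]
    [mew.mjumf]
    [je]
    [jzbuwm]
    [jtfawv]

2

[zbji.jo] — violates constraint (iv): syllable 1 onset /zbj/ has 3 consonants (> 2) → not permitted
[mew.mjumf] — σ1 onset /m/, coda /w/ ok; σ2 onset /mj/ (2C), coda /mf/ (3→2 falls) ok → permitted
[je] — σ1 onset /j/, coda /∅/ ok → permitted
[jzbuwm] — violates constraint (iv): syllable 1 onset /jzb/ has 3 consonants (> 2) → not permitted
[jtfawv] — violates constraint (iv): syllable 1 onset /jtf/ has 3 consonants (> 2) → not permitted
Permitted: [mew.mjumf], [je] → 2.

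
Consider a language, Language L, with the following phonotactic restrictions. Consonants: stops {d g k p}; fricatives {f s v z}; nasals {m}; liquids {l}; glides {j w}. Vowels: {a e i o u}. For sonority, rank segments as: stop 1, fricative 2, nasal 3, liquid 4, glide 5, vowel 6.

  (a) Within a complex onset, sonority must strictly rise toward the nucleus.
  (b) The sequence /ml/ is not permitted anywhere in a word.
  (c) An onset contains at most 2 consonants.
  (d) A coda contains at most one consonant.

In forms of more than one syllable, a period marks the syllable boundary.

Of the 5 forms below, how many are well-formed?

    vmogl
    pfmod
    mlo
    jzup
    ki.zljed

vmogl — violates constraint (d): syllable 1 coda /gl/ has 2 consonants (> 1) → ill-formed
pfmod — violates constraint (c): syllable 1 onset /pfm/ has 3 consonants (> 2) → ill-formed
mlo — violates constraint (b): contains banned sequence /ml/ → ill-formed
jzup — violates constraint (a): syllable 1 onset /jz/: /j/ (glide, 5) → /z/ (fricative, 2) does not rise → ill-formed
ki.zljed — violates constraint (c): syllable 2 onset /zlj/ has 3 consonants (> 2) → ill-formed
No form is well-formed → 0.

0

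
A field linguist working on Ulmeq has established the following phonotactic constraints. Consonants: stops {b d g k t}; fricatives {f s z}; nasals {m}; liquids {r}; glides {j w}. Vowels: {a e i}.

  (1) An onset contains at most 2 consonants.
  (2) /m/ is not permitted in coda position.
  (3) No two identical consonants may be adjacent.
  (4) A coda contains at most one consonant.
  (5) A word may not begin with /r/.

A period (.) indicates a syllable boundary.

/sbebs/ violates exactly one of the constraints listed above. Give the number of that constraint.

/sbebs/: syllable 1 coda /bs/ has 2 consonants (> 1).
This is a violation of constraint 4: "A coda contains at most one consonant."
The remaining constraints (1, 2, 3, 5) are satisfied.

4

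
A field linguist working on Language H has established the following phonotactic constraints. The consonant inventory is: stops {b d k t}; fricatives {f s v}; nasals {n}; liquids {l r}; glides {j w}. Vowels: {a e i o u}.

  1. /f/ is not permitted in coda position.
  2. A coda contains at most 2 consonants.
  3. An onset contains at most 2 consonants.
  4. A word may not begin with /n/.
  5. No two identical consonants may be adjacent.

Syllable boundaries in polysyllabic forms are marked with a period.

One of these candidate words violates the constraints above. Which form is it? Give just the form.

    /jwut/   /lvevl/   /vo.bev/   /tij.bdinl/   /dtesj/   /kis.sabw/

/kis.sabw/

/jwut/ — σ1 onset /jw/ (2C), coda /t/ ok → phonotactically legal
/lvevl/ — σ1 onset /lv/ (2C), coda /vl/ (2C) ok → phonotactically legal
/vo.bev/ — σ1 onset /v/, coda /∅/ ok; σ2 onset /b/, coda /v/ ok → phonotactically legal
/tij.bdinl/ — σ1 onset /t/, coda /j/ ok; σ2 onset /bd/ (2C), coda /nl/ (2C) ok → phonotactically legal
/dtesj/ — σ1 onset /dt/ (2C), coda /sj/ (2C) ok → phonotactically legal
/kis.sabw/ — violates constraint 5: adjacent identical consonants /ss/ → phonotactically illegal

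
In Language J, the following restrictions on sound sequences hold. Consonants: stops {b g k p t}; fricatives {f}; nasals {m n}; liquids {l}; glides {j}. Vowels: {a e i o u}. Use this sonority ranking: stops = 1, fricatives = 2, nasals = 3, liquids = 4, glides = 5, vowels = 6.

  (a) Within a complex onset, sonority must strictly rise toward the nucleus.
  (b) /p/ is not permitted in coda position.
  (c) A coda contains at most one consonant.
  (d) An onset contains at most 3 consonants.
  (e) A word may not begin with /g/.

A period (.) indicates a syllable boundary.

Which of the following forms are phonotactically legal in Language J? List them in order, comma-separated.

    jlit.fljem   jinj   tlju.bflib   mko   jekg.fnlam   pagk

tlju.bflib

jlit.fljem — violates constraint (a): syllable 1 onset /jl/: /j/ (glide, 5) → /l/ (liquid, 4) does not rise → phonotactically illegal
jinj — violates constraint (c): syllable 1 coda /nj/ has 2 consonants (> 1) → phonotactically illegal
tlju.bflib — σ1 onset /tlj/ (1→4→5 rises), coda /∅/ ok; σ2 onset /bfl/ (1→2→4 rises), coda /b/ ok → phonotactically legal
mko — violates constraint (a): syllable 1 onset /mk/: /m/ (nasal, 3) → /k/ (stop, 1) does not rise → phonotactically illegal
jekg.fnlam — violates constraint (c): syllable 1 coda /kg/ has 2 consonants (> 1) → phonotactically illegal
pagk — violates constraint (c): syllable 1 coda /gk/ has 2 consonants (> 1) → phonotactically illegal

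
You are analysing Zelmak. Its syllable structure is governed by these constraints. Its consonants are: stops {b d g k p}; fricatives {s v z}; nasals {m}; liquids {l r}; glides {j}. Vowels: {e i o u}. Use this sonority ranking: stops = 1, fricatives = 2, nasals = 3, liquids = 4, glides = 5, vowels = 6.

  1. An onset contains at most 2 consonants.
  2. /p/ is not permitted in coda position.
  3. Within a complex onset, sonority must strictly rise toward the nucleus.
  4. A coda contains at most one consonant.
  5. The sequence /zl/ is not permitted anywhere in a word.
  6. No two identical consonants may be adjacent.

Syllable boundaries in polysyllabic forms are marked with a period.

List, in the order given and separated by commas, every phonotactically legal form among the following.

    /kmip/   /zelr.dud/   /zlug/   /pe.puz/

/pe.puz/

/kmip/ — violates constraint 2: syllable 1 coda contains /p/ → phonotactically illegal
/zelr.dud/ — violates constraint 4: syllable 1 coda /lr/ has 2 consonants (> 1) → phonotactically illegal
/zlug/ — violates constraint 5: contains banned sequence /zl/ → phonotactically illegal
/pe.puz/ — σ1 onset /p/, coda /∅/ ok; σ2 onset /p/, coda /z/ ok → phonotactically legal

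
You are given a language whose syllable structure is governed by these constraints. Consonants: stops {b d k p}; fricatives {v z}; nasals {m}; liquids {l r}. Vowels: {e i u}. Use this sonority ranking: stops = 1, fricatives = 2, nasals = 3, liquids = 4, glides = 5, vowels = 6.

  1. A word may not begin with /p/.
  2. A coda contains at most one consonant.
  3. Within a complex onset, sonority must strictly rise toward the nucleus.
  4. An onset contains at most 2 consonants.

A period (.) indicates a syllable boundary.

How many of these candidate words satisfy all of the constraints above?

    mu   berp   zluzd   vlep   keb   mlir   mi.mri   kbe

5

mu — σ1 onset /m/, coda /∅/ ok → well-formed
berp — violates constraint 2: syllable 1 coda /rp/ has 2 consonants (> 1) → ill-formed
zluzd — violates constraint 2: syllable 1 coda /zd/ has 2 consonants (> 1) → ill-formed
vlep — σ1 onset /vl/ (2→4 rises), coda /p/ ok → well-formed
keb — σ1 onset /k/, coda /b/ ok → well-formed
mlir — σ1 onset /ml/ (3→4 rises), coda /r/ ok → well-formed
mi.mri — σ1 onset /m/, coda /∅/ ok; σ2 onset /mr/ (3→4 rises), coda /∅/ ok → well-formed
kbe — violates constraint 3: syllable 1 onset /kb/: /k/ (stop, 1) → /b/ (stop, 1) does not rise → ill-formed
Well-formed: mu, vlep, keb, mlir, mi.mri → 5.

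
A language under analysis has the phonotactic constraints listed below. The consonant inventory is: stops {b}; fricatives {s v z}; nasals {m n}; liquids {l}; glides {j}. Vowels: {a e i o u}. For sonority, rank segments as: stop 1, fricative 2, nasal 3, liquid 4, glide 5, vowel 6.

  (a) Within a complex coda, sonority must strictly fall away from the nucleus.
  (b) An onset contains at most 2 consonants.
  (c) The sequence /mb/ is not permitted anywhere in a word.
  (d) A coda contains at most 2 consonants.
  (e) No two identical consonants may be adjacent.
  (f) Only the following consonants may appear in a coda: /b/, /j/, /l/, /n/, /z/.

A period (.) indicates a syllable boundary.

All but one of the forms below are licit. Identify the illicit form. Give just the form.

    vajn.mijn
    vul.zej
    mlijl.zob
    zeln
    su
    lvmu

vajn.mijn — σ1 onset /v/, coda /jn/ (5→3 falls) ok; σ2 onset /m/, coda /jn/ (5→3 falls) ok → licit
vul.zej — σ1 onset /v/, coda /l/ ok; σ2 onset /z/, coda /j/ ok → licit
mlijl.zob — σ1 onset /ml/ (2C), coda /jl/ (5→4 falls) ok; σ2 onset /z/, coda /b/ ok → licit
zeln — σ1 onset /z/, coda /ln/ (4→3 falls) ok → licit
su — σ1 onset /s/, coda /∅/ ok → licit
lvmu — violates constraint (b): syllable 1 onset /lvm/ has 3 consonants (> 2) → illicit

lvmu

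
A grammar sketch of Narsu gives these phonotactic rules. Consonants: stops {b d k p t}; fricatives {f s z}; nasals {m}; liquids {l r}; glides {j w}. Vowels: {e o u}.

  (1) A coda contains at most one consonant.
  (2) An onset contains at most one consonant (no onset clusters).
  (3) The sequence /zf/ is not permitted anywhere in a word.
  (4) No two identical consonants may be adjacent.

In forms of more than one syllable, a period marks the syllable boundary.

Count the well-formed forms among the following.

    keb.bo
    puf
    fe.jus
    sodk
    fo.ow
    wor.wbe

3

keb.bo — violates constraint 4: adjacent identical consonants /bb/ → ill-formed
puf — σ1 onset /p/, coda /f/ ok → well-formed
fe.jus — σ1 onset /f/, coda /∅/ ok; σ2 onset /j/, coda /s/ ok → well-formed
sodk — violates constraint 1: syllable 1 coda /dk/ has 2 consonants (> 1) → ill-formed
fo.ow — σ1 onset /f/, coda /∅/ ok; σ2 onset /∅/, coda /w/ ok → well-formed
wor.wbe — violates constraint 2: syllable 2 onset /wb/ has 2 consonants (> 1) → ill-formed
Well-formed: puf, fe.jus, fo.ow → 3.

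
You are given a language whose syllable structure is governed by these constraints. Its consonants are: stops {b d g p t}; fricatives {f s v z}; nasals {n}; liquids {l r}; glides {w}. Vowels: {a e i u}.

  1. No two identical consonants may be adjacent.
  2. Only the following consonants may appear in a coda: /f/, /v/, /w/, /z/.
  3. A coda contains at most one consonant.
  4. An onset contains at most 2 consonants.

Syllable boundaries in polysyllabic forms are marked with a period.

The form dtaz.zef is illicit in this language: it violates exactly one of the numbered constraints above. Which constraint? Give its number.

dtaz.zef: adjacent identical consonants /zz/.
This is a violation of constraint 1: "No two identical consonants may be adjacent."
The remaining constraints (2, 3, 4) are satisfied.

1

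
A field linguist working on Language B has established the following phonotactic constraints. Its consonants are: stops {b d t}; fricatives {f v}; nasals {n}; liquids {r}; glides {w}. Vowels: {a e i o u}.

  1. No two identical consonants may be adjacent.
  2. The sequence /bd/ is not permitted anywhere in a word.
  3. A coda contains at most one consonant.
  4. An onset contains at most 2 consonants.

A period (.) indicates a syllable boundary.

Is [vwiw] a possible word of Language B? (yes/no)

yes

[vwiw] — σ1 onset /vw/ (2C), coda /w/ ok → phonotactically legal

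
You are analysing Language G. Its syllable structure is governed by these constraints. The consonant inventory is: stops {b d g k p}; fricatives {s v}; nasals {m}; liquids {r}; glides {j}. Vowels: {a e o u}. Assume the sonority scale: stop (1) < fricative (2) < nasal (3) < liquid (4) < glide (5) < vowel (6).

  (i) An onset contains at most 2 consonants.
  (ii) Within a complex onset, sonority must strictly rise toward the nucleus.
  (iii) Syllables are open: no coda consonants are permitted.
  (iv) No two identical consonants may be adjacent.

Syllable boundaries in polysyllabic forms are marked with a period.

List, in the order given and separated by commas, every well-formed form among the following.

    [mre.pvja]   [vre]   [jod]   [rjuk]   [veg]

[mre.pvja] — violates constraint (i): syllable 2 onset /pvj/ has 3 consonants (> 2) → ill-formed
[vre] — σ1 onset /vr/ (2→4 rises), coda /∅/ ok → well-formed
[jod] — violates constraint (iii): syllable 1 coda /d/ has 1 consonant (> 0) → ill-formed
[rjuk] — violates constraint (iii): syllable 1 coda /k/ has 1 consonant (> 0) → ill-formed
[veg] — violates constraint (iii): syllable 1 coda /g/ has 1 consonant (> 0) → ill-formed

[vre]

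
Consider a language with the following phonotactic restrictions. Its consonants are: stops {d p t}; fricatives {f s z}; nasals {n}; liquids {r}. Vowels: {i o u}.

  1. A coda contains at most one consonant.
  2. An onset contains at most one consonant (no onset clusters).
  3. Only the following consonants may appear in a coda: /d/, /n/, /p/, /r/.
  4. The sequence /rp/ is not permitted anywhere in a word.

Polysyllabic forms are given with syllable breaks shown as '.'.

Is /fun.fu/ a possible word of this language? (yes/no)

/fun.fu/ — σ1 onset /f/, coda /n/ ok; σ2 onset /f/, coda /∅/ ok → well-formed

yes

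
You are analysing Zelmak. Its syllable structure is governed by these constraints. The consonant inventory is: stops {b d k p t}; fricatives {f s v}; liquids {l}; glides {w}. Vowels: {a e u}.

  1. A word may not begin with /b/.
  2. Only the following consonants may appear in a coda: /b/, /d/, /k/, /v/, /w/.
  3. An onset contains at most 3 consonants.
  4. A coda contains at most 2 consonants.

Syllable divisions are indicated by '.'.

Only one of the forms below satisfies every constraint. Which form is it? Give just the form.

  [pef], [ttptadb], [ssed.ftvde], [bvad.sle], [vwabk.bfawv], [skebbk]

[vwabk.bfawv]

[pef] — violates constraint 2: syllable 1 coda contains /f/, which is not a licensed coda consonant → ill-formed
[ttptadb] — violates constraint 3: syllable 1 onset /ttpt/ has 4 consonants (> 3) → ill-formed
[ssed.ftvde] — violates constraint 3: syllable 2 onset /ftvd/ has 4 consonants (> 3) → ill-formed
[bvad.sle] — violates constraint 1: word begins with /b/ → ill-formed
[vwabk.bfawv] — σ1 onset /vw/ (2C), coda /bk/ (2C) ok; σ2 onset /bf/ (2C), coda /wv/ (2C) ok → well-formed
[skebbk] — violates constraint 4: syllable 1 coda /bbk/ has 3 consonants (> 2) → ill-formed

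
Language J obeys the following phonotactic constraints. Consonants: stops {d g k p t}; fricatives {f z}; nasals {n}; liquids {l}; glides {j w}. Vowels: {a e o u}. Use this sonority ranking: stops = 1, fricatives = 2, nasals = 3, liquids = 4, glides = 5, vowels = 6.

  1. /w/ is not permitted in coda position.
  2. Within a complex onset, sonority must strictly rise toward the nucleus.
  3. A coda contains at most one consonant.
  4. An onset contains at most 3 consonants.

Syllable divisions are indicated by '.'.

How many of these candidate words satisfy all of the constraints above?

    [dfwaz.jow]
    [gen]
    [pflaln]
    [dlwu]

2

[dfwaz.jow] — violates constraint 1: syllable 2 coda contains /w/ → phonotactically illegal
[gen] — σ1 onset /g/, coda /n/ ok → phonotactically legal
[pflaln] — violates constraint 3: syllable 1 coda /ln/ has 2 consonants (> 1) → phonotactically illegal
[dlwu] — σ1 onset /dlw/ (1→4→5 rises), coda /∅/ ok → phonotactically legal
Phonotactically legal: [gen], [dlwu] → 2.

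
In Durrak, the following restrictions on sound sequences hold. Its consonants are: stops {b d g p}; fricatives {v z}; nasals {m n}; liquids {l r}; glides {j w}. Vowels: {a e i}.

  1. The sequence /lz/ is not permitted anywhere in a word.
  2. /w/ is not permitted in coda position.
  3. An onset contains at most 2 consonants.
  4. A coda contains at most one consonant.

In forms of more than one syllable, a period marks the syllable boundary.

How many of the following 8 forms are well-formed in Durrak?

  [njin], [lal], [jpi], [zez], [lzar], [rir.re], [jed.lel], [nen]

7

[njin] — σ1 onset /nj/ (2C), coda /n/ ok → well-formed
[lal] — σ1 onset /l/, coda /l/ ok → well-formed
[jpi] — σ1 onset /jp/ (2C), coda /∅/ ok → well-formed
[zez] — σ1 onset /z/, coda /z/ ok → well-formed
[lzar] — violates constraint 1: contains banned sequence /lz/ → ill-formed
[rir.re] — σ1 onset /r/, coda /r/ ok; σ2 onset /r/, coda /∅/ ok → well-formed
[jed.lel] — σ1 onset /j/, coda /d/ ok; σ2 onset /l/, coda /l/ ok → well-formed
[nen] — σ1 onset /n/, coda /n/ ok → well-formed
Well-formed: [njin], [lal], [jpi], [zez], [rir.re], [jed.lel], [nen] → 7.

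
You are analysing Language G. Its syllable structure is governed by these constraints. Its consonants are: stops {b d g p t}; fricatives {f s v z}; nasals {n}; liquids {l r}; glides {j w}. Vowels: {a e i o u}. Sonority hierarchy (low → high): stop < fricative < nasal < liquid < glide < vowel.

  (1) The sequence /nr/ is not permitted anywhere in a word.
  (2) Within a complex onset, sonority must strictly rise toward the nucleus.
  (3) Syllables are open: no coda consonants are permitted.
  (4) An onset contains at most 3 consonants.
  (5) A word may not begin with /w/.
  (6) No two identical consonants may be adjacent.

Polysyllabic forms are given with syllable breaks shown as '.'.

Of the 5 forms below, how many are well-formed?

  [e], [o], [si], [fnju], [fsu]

4

[e] — σ1 onset /∅/, coda /∅/ ok → well-formed
[o] — σ1 onset /∅/, coda /∅/ ok → well-formed
[si] — σ1 onset /s/, coda /∅/ ok → well-formed
[fnju] — σ1 onset /fnj/ (2→3→5 rises), coda /∅/ ok → well-formed
[fsu] — violates constraint 2: syllable 1 onset /fs/: /f/ (fricative, 2) → /s/ (fricative, 2) does not rise → ill-formed
Well-formed: [e], [o], [si], [fnju] → 4.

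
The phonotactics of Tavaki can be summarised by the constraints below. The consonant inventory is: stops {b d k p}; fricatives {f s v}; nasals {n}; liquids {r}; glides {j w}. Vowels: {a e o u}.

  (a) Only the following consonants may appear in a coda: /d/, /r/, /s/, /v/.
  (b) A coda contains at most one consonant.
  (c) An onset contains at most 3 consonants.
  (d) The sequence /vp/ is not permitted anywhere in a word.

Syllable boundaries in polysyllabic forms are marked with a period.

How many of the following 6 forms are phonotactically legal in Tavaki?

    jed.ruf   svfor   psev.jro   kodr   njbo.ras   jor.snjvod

jed.ruf — violates constraint (a): syllable 2 coda contains /f/, which is not a licensed coda consonant → phonotactically illegal
svfor — σ1 onset /svf/ (3C), coda /r/ ok → phonotactically legal
psev.jro — σ1 onset /ps/ (2C), coda /v/ ok; σ2 onset /jr/ (2C), coda /∅/ ok → phonotactically legal
kodr — violates constraint (b): syllable 1 coda /dr/ has 2 consonants (> 1) → phonotactically illegal
njbo.ras — σ1 onset /njb/ (3C), coda /∅/ ok; σ2 onset /r/, coda /s/ ok → phonotactically legal
jor.snjvod — violates constraint (c): syllable 2 onset /snjv/ has 4 consonants (> 3) → phonotactically illegal
Phonotactically legal: svfor, psev.jro, njbo.ras → 3.

3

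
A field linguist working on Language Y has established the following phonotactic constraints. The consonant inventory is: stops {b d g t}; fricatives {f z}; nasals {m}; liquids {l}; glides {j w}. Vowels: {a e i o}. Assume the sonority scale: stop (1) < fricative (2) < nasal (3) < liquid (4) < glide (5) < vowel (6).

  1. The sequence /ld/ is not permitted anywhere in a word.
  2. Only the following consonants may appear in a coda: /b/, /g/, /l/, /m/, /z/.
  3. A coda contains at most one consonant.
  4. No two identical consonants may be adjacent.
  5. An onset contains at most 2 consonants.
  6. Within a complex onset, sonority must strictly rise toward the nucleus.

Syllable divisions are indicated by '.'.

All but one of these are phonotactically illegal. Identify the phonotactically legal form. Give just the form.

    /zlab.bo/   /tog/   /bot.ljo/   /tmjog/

/zlab.bo/ — violates constraint 4: adjacent identical consonants /bb/ → phonotactically illegal
/tog/ — σ1 onset /t/, coda /g/ ok → phonotactically legal
/bot.ljo/ — violates constraint 2: syllable 1 coda contains /t/, which is not a licensed coda consonant → phonotactically illegal
/tmjog/ — violates constraint 5: syllable 1 onset /tmj/ has 3 consonants (> 2) → phonotactically illegal

/tog/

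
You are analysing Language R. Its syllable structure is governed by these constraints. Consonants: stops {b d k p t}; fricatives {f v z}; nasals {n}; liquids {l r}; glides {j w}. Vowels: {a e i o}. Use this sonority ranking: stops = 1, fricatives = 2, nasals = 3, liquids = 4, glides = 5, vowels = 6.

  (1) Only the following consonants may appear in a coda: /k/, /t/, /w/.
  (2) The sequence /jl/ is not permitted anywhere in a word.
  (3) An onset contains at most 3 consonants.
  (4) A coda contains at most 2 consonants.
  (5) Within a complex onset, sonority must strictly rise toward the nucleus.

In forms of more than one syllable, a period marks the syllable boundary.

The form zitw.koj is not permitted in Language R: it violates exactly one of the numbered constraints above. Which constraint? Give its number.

1

zitw.koj: syllable 2 coda contains /j/, which is not a licensed coda consonant.
This is a violation of constraint 1: "Only the following consonants may appear in a coda: /k/, /t/, /w/."
The remaining constraints (2, 3, 4, 5) are satisfied.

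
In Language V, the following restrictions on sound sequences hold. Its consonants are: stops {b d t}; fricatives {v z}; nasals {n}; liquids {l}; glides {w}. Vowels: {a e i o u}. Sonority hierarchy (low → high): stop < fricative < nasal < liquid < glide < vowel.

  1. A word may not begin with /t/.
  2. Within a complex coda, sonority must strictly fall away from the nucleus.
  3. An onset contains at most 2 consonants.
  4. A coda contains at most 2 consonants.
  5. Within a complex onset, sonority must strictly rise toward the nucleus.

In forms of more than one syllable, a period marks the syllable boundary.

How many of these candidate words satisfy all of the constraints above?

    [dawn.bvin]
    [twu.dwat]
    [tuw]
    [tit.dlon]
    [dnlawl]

[dawn.bvin] — σ1 onset /d/, coda /wn/ (5→3 falls) ok; σ2 onset /bv/ (1→2 rises), coda /n/ ok → phonotactically legal
[twu.dwat] — violates constraint 1: word begins with /t/ → phonotactically illegal
[tuw] — violates constraint 1: word begins with /t/ → phonotactically illegal
[tit.dlon] — violates constraint 1: word begins with /t/ → phonotactically illegal
[dnlawl] — violates constraint 3: syllable 1 onset /dnl/ has 3 consonants (> 2) → phonotactically illegal
Phonotactically legal: [dawn.bvin] → 1.

1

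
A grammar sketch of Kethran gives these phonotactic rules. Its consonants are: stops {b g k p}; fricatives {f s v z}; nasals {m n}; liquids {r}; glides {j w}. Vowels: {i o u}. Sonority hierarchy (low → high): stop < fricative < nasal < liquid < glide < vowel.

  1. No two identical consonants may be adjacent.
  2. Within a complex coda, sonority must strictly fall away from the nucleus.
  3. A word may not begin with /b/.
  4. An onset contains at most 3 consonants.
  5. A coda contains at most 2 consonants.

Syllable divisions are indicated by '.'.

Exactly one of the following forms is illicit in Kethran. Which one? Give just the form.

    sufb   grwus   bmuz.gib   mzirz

bmuz.gib

sufb — σ1 onset /s/, coda /fb/ (2→1 falls) ok → licit
grwus — σ1 onset /grw/ (3C), coda /s/ ok → licit
bmuz.gib — violates constraint 3: word begins with /b/ → illicit
mzirz — σ1 onset /mz/ (2C), coda /rz/ (4→2 falls) ok → licit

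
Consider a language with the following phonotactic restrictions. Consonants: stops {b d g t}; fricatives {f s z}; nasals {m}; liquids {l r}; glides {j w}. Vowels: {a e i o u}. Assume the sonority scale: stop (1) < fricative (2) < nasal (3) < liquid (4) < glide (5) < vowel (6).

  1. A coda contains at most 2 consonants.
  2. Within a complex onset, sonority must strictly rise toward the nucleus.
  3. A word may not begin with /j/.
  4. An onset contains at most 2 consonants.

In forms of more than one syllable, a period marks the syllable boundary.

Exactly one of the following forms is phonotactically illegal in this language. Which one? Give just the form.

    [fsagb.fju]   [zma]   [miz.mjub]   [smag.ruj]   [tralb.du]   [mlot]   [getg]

[fsagb.fju]

[fsagb.fju] — violates constraint 2: syllable 1 onset /fs/: /f/ (fricative, 2) → /s/ (fricative, 2) does not rise → phonotactically illegal
[zma] — σ1 onset /zm/ (2→3 rises), coda /∅/ ok → phonotactically legal
[miz.mjub] — σ1 onset /m/, coda /z/ ok; σ2 onset /mj/ (3→5 rises), coda /b/ ok → phonotactically legal
[smag.ruj] — σ1 onset /sm/ (2→3 rises), coda /g/ ok; σ2 onset /r/, coda /j/ ok → phonotactically legal
[tralb.du] — σ1 onset /tr/ (1→4 rises), coda /lb/ (2C) ok; σ2 onset /d/, coda /∅/ ok → phonotactically legal
[mlot] — σ1 onset /ml/ (3→4 rises), coda /t/ ok → phonotactically legal
[getg] — σ1 onset /g/, coda /tg/ (2C) ok → phonotactically legal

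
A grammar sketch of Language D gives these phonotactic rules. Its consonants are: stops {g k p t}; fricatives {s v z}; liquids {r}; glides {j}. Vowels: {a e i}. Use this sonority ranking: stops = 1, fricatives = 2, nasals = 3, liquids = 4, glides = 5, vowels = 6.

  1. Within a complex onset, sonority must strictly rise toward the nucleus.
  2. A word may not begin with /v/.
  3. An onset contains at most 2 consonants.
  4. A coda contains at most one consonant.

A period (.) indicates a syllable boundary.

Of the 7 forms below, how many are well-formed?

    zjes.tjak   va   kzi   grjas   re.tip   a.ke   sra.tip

5

zjes.tjak — σ1 onset /zj/ (2→5 rises), coda /s/ ok; σ2 onset /tj/ (1→5 rises), coda /k/ ok → well-formed
va — violates constraint 2: word begins with /v/ → ill-formed
kzi — σ1 onset /kz/ (1→2 rises), coda /∅/ ok → well-formed
grjas — violates constraint 3: syllable 1 onset /grj/ has 3 consonants (> 2) → ill-formed
re.tip — σ1 onset /r/, coda /∅/ ok; σ2 onset /t/, coda /p/ ok → well-formed
a.ke — σ1 onset /∅/, coda /∅/ ok; σ2 onset /k/, coda /∅/ ok → well-formed
sra.tip — σ1 onset /sr/ (2→4 rises), coda /∅/ ok; σ2 onset /t/, coda /p/ ok → well-formed
Well-formed: zjes.tjak, kzi, re.tip, a.ke, sra.tip → 5.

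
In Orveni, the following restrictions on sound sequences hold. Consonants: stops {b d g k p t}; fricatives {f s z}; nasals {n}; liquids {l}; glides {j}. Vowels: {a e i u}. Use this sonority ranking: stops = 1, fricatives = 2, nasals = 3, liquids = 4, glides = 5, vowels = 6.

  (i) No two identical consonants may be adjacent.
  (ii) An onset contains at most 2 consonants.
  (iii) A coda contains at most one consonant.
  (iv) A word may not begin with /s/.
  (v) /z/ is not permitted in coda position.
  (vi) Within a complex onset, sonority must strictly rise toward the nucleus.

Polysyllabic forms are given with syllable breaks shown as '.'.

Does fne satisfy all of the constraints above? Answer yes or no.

yes

fne — σ1 onset /fn/ (2→3 rises), coda /∅/ ok → licit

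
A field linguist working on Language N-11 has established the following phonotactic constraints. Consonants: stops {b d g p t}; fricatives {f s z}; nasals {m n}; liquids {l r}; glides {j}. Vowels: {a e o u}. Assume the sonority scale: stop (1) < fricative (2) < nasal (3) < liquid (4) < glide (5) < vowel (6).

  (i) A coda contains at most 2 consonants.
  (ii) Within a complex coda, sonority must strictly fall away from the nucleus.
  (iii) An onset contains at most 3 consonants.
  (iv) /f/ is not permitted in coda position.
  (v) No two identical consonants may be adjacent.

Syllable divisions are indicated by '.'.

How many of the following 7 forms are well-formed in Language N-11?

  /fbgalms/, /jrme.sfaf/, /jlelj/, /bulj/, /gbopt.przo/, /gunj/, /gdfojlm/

0

/fbgalms/ — violates constraint (i): syllable 1 coda /lms/ has 3 consonants (> 2) → ill-formed
/jrme.sfaf/ — violates constraint (iv): syllable 2 coda contains /f/ → ill-formed
/jlelj/ — violates constraint (ii): syllable 1 coda /lj/: /l/ (liquid, 4) → /j/ (glide, 5) does not fall → ill-formed
/bulj/ — violates constraint (ii): syllable 1 coda /lj/: /l/ (liquid, 4) → /j/ (glide, 5) does not fall → ill-formed
/gbopt.przo/ — violates constraint (ii): syllable 1 coda /pt/: /p/ (stop, 1) → /t/ (stop, 1) does not fall → ill-formed
/gunj/ — violates constraint (ii): syllable 1 coda /nj/: /n/ (nasal, 3) → /j/ (glide, 5) does not fall → ill-formed
/gdfojlm/ — violates constraint (i): syllable 1 coda /jlm/ has 3 consonants (> 2) → ill-formed
No form is well-formed → 0.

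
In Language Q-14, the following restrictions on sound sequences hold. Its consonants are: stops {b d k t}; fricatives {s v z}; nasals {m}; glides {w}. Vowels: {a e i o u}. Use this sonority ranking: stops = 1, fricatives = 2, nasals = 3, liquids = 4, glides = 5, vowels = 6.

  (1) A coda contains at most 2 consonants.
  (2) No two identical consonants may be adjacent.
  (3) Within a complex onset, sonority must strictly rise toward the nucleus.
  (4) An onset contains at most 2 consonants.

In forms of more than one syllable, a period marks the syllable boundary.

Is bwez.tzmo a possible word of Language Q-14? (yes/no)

no

bwez.tzmo — violates constraint 4: syllable 2 onset /tzm/ has 3 consonants (> 2) → phonotactically illegal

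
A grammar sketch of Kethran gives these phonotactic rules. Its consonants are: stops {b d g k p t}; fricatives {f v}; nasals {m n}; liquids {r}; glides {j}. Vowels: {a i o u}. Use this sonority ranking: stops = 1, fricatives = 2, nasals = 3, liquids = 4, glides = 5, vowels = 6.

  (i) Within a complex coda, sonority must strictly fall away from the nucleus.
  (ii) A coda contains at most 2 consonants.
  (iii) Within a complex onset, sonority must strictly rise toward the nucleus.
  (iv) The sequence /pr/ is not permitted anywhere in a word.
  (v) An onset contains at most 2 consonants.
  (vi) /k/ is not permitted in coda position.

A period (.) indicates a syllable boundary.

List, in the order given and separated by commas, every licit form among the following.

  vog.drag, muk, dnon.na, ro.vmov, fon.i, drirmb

vog.drag — σ1 onset /v/, coda /g/ ok; σ2 onset /dr/ (1→4 rises), coda /g/ ok → licit
muk — violates constraint (vi): syllable 1 coda contains /k/ → illicit
dnon.na — σ1 onset /dn/ (1→3 rises), coda /n/ ok; σ2 onset /n/, coda /∅/ ok → licit
ro.vmov — σ1 onset /r/, coda /∅/ ok; σ2 onset /vm/ (2→3 rises), coda /v/ ok → licit
fon.i — σ1 onset /f/, coda /n/ ok; σ2 onset /∅/, coda /∅/ ok → licit
drirmb — violates constraint (ii): syllable 1 coda /rmb/ has 3 consonants (> 2) → illicit

vog.drag, dnon.na, ro.vmov, fon.i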